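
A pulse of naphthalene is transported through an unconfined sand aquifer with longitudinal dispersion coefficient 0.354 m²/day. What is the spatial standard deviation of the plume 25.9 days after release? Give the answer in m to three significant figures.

Dispersive spreading gives a Gaussian with σ² = 2Dt; advection only shifts the center.
σ = √(2 × 0.354 × 25.9) = 4.28 m.

4.28 m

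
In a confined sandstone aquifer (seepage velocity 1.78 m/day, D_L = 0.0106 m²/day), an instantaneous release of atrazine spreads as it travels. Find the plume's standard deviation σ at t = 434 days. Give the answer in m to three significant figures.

3.03 m

Dispersive spreading gives a Gaussian with σ² = 2Dt; advection only shifts the center.
σ = √(2 × 0.0106 × 434) = 3.03 m.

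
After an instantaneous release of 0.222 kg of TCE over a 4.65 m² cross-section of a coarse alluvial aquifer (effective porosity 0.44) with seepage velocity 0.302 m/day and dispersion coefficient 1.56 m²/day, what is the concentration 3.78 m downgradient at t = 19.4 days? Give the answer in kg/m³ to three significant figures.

0.00537 kg/m³

For an instantaneous plane source, C(x,t) = M/(n_e·A·√(4πDt)) · exp(−(x−vt)²/(4Dt)), with n_e·A the pore (flow) area.
Plume center vt = 0.302 × 19.4 = 5.8588 m, so the well at 3.78 m is 2.0788 m upgradient of the peak.
√(4πDt) = 19.50 m, giving peak height M/(n_e·A·√(4πDt)) = 0.222/(0.44 × 4.65 × 19.50) = 0.005564 kg/m³.
(x−vt)²/(4Dt) = (-2.0788)²/(4 × 1.56 × 19.4) = 0.03570; exp(−0.03570) = 0.9649.
C = 0.005564 × 0.9649 = 0.00537 kg/m³.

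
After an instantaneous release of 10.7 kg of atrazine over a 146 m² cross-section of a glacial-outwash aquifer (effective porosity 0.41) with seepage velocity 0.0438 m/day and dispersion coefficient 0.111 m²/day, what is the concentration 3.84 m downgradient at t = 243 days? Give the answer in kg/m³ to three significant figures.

For an instantaneous plane source, C(x,t) = M/(n_e·A·√(4πDt)) · exp(−(x−vt)²/(4Dt)), with n_e·A the pore (flow) area.
Plume center vt = 0.0438 × 243 = 10.6434 m, so the well at 3.84 m is 6.8034 m upgradient of the peak.
√(4πDt) = 18.41 m, giving peak height M/(n_e·A·√(4πDt)) = 10.7/(0.41 × 146 × 18.41) = 0.009709 kg/m³.
(x−vt)²/(4Dt) = (-6.8034)²/(4 × 0.111 × 243) = 0.4290; exp(−0.4290) = 0.6512.
C = 0.009709 × 0.6512 = 0.00632 kg/m³.

0.00632 kg/m³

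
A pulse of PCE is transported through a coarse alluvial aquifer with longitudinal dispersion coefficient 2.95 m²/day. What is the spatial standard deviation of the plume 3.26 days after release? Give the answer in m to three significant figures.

4.39 m

Dispersive spreading gives a Gaussian with σ² = 2Dt; advection only shifts the center.
σ = √(2 × 2.95 × 3.26) = 4.39 m.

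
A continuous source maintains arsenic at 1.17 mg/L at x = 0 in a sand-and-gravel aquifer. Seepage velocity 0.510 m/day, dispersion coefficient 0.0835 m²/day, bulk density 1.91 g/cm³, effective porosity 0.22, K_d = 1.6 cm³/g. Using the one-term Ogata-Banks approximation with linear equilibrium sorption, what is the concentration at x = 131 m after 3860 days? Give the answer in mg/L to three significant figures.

Retardation factor R = 1 + ρ_b·K_d/n = 1 + 1.91 × 1.6/0.22 = 14.89.
Sorption retards both mechanisms: v_R = v/R = 0.03425 m/day, D_R = D/R = 0.005608 m²/day.
v_R·t = 0.03425 × 3860 = 132.205 m; 2√(D_R t) = 9.305 m; argument = (131 − 132.205)/9.305 = -0.1295.
C = C₀ × ½·erfc(-0.1295) = 1.17 × 0.5727 = 0.670 mg/L.

0.670 mg/L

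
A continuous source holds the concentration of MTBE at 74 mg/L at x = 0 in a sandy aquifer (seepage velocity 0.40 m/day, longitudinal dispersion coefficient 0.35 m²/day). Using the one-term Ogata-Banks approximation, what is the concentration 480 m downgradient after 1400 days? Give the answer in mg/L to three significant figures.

For a continuous step input, C/C₀ ≈ ½·erfc((x−vt)/(2√(Dt))).
vt = 0.40 × 1400 = 560 m and 2√(Dt) = 2√(0.35 × 1400) = 44.27 m.
Argument (x−vt)/(2√(Dt)) = (480 − 560)/44.27 = -1.807; ½·erfc(-1.807) = 0.9947.
C = 74 × 0.9947 = 73.6 mg/L.

73.6 mg/L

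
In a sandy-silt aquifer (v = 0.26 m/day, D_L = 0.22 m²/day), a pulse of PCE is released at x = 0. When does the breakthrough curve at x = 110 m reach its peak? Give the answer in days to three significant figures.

420 days

For the 1D instantaneous-source solution, setting ∂C/∂t = 0 at fixed x gives v²t² + 2Dt − x² = 0, so t = (√(D² + v²x²) − D)/v².
√(D² + v²x²) = √(0.22² + 0.26² × 110²) = 28.60; v² = 0.0676.
t = (28.60 − 0.22)/0.0676 = 420 days (vs. the pure-advection estimate x/v = 423 d).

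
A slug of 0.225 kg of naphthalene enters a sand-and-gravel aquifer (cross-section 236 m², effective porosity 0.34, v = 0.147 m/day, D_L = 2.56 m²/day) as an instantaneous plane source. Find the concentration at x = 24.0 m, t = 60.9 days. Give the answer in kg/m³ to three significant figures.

For an instantaneous plane source, C(x,t) = M/(n_e·A·√(4πDt)) · exp(−(x−vt)²/(4Dt)), with n_e·A the pore (flow) area.
Plume center vt = 0.147 × 60.9 = 8.9523 m, so the well at 24.0 m is 15.0477 m downgradient of the peak.
√(4πDt) = 44.26 m, giving peak height M/(n_e·A·√(4πDt)) = 0.225/(0.34 × 236 × 44.26) = 6.335e-05 kg/m³.
(x−vt)²/(4Dt) = (15.0477)²/(4 × 2.56 × 60.9) = 0.3631; exp(−0.3631) = 0.6955.
C = 6.335e-05 × 0.6955 = 4.41e-05 kg/m³.

4.41e-05 kg/m³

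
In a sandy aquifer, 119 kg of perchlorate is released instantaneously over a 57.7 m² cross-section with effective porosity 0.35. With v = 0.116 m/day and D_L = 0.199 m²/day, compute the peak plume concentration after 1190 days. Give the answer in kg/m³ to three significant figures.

0.108 kg/m³

The peak of an instantaneous 1D plume sits at x = vt; there the Gaussian factor is 1 and C_max = M/(n_e·A·√(4πDt)), where n_e·A is the pore area the mass is dissolved in.
√(4πDt) = √(4π × 0.199 × 1190) = 54.55 m, so C_max = 119/(0.35 × 57.7 × 54.55) = 0.108 kg/m³.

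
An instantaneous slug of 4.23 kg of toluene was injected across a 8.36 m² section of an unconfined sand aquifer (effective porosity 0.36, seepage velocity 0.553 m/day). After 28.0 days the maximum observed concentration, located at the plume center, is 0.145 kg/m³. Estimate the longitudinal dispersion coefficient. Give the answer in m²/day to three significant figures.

0.267 m²/day

At the plume center C_max = M/(n_e·A·√(4πDt)), so D = M²/(4πt·(n_e·A·C_max)²).
n_e·A·C_max = 0.36 × 8.36 × 0.145 = 0.4364 kg/m.
D = 4.23²/(4π × 28.0 × 0.4364²) = 0.267 m²/day.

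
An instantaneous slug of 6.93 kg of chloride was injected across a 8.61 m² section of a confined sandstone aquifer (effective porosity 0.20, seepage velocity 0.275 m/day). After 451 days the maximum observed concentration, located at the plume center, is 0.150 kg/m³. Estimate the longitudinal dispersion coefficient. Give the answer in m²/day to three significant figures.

0.127 m²/day

At the plume center C_max = M/(n_e·A·√(4πDt)), so D = M²/(4πt·(n_e·A·C_max)²).
n_e·A·C_max = 0.20 × 8.61 × 0.150 = 0.2583 kg/m.
D = 6.93²/(4π × 451 × 0.2583²) = 0.127 m²/day.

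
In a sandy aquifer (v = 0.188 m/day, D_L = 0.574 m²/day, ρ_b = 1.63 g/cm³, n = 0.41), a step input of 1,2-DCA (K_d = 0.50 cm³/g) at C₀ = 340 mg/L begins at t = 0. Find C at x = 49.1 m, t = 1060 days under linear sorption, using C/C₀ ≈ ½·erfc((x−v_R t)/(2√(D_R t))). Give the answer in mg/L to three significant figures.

Retardation factor R = 1 + ρ_b·K_d/n = 1 + 1.63 × 0.50/0.41 = 2.988.
Sorption retards both mechanisms: v_R = v/R = 0.06292 m/day, D_R = D/R = 0.1921 m²/day.
v_R·t = 0.06292 × 1060 = 66.6952 m; 2√(D_R t) = 28.54 m; argument = (49.1 − 66.6952)/28.54 = -0.6165.
C = C₀ × ½·erfc(-0.6165) = 340 × 0.8084 = 275 mg/L.

275 mg/L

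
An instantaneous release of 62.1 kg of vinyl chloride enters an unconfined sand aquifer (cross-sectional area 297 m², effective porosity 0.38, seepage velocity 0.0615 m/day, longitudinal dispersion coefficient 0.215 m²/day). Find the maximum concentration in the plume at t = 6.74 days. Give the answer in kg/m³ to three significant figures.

The peak of an instantaneous 1D plume sits at x = vt; there the Gaussian factor is 1 and C_max = M/(n_e·A·√(4πDt)), where n_e·A is the pore area the mass is dissolved in.
√(4πDt) = √(4π × 0.215 × 6.74) = 4.267 m, so C_max = 62.1/(0.38 × 297 × 4.267) = 0.129 kg/m³.

0.129 kg/m³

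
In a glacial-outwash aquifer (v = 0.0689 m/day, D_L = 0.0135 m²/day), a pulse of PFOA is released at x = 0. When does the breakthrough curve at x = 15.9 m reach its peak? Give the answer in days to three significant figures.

For the 1D instantaneous-source solution, setting ∂C/∂t = 0 at fixed x gives v²t² + 2Dt − x² = 0, so t = (√(D² + v²x²) − D)/v².
√(D² + v²x²) = √(0.0135² + 0.0689² × 15.9²) = 1.096; v² = 0.00474721.
t = (1.096 − 0.0135)/0.00474721 = 228 days (vs. the pure-advection estimate x/v = 231 d).

228 days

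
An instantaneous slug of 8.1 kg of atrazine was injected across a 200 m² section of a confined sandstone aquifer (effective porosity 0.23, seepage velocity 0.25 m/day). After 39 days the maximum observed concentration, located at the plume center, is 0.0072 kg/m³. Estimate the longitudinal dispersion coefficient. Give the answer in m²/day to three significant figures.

At the plume center C_max = M/(n_e·A·√(4πDt)), so D = M²/(4πt·(n_e·A·C_max)²).
n_e·A·C_max = 0.23 × 200 × 0.0072 = 0.3312 kg/m.
D = 8.1²/(4π × 39 × 0.3312²) = 1.22 m²/day.

1.22 m²/day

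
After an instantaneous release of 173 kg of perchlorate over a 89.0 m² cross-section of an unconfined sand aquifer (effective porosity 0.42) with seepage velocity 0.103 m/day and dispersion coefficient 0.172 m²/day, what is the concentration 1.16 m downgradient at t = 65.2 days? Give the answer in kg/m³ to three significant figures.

For an instantaneous plane source, C(x,t) = M/(n_e·A·√(4πDt)) · exp(−(x−vt)²/(4Dt)), with n_e·A the pore (flow) area.
Plume center vt = 0.103 × 65.2 = 6.7156 m, so the well at 1.16 m is 5.5556 m upgradient of the peak.
√(4πDt) = 11.87 m, giving peak height M/(n_e·A·√(4πDt)) = 173/(0.42 × 89.0 × 11.87) = 0.3899 kg/m³.
(x−vt)²/(4Dt) = (-5.5556)²/(4 × 0.172 × 65.2) = 0.6881; exp(−0.6881) = 0.5025.
C = 0.3899 × 0.5025 = 0.196 kg/m³.

0.196 kg/m³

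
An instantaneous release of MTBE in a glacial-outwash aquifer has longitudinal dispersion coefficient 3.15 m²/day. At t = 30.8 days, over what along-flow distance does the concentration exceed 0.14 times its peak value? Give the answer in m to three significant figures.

The plume is Gaussian with σ = √(2Dt) = √(2 × 3.15 × 30.8) = 13.93 m.
C/C_peak = exp(−Δx²/(2σ²)) = 0.14 ⇒ Δx = σ·√(−2 ln 0.14) = 13.93 × 1.983 = 27.62 m.
Width = 2Δx = 55.2 m.

55.2 m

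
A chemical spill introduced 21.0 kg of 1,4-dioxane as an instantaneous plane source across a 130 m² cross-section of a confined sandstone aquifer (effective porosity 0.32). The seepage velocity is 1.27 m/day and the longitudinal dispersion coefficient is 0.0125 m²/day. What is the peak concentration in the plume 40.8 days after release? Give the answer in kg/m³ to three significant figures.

0.199 kg/m³

The peak of an instantaneous 1D plume sits at x = vt; there the Gaussian factor is 1 and C_max = M/(n_e·A·√(4πDt)), where n_e·A is the pore area the mass is dissolved in.
√(4πDt) = √(4π × 0.0125 × 40.8) = 2.532 m, so C_max = 21.0/(0.32 × 130 × 2.532) = 0.199 kg/m³.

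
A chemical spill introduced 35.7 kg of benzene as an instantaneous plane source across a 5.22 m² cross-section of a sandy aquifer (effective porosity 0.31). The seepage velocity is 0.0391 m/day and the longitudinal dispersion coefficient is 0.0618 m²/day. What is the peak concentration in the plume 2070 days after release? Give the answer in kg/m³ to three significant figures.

0.550 kg/m³

The peak of an instantaneous 1D plume sits at x = vt; there the Gaussian factor is 1 and C_max = M/(n_e·A·√(4πDt)), where n_e·A is the pore area the mass is dissolved in.
√(4πDt) = √(4π × 0.0618 × 2070) = 40.09 m, so C_max = 35.7/(0.31 × 5.22 × 40.09) = 0.550 kg/m³.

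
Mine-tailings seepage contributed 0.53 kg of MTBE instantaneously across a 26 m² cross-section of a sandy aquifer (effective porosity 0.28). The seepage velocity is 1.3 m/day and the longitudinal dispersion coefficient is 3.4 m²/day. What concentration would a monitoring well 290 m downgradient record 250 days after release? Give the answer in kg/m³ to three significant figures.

For an instantaneous plane source, C(x,t) = M/(n_e·A·√(4πDt)) · exp(−(x−vt)²/(4Dt)), with n_e·A the pore (flow) area.
Plume center vt = 1.3 × 250 = 325 m, so the well at 290 m is 35 m upgradient of the peak.
√(4πDt) = 103.4 m, giving peak height M/(n_e·A·√(4πDt)) = 0.53/(0.28 × 26 × 103.4) = 0.0007041 kg/m³.
(x−vt)²/(4Dt) = (-35)²/(4 × 3.4 × 250) = 0.3603; exp(−0.3603) = 0.6975.
C = 0.0007041 × 0.6975 = 0.000491 kg/m³.

0.000491 kg/m³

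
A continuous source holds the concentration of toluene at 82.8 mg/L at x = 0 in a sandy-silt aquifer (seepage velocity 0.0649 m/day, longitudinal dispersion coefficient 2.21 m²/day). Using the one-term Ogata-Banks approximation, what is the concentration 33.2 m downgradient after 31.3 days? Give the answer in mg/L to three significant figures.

For a continuous step input, C/C₀ ≈ ½·erfc((x−vt)/(2√(Dt))).
vt = 0.0649 × 31.3 = 2.03137 m and 2√(Dt) = 2√(2.21 × 31.3) = 16.63 m.
Argument (x−vt)/(2√(Dt)) = (33.2 − 2.03137)/16.63 = 1.874; ½·erfc(1.874) = 0.004022.
C = 82.8 × 0.004022 = 0.333 mg/L.

0.333 mg/L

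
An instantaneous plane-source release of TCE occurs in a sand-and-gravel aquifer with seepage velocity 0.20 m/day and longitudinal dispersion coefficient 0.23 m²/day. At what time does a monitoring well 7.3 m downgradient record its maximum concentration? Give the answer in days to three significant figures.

For the 1D instantaneous-source solution, setting ∂C/∂t = 0 at fixed x gives v²t² + 2Dt − x² = 0, so t = (√(D² + v²x²) − D)/v².
√(D² + v²x²) = √(0.23² + 0.20² × 7.3²) = 1.478; v² = 0.04.
t = (1.478 − 0.23)/0.04 = 31.2 days (vs. the pure-advection estimate x/v = 36.5 d).

31.2 days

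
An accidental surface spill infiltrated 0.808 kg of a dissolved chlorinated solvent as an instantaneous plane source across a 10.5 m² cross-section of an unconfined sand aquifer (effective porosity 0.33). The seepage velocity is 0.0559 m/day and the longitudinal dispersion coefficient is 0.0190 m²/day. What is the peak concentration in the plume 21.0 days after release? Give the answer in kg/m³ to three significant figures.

The peak of an instantaneous 1D plume sits at x = vt; there the Gaussian factor is 1 and C_max = M/(n_e·A·√(4πDt)), where n_e·A is the pore area the mass is dissolved in.
√(4πDt) = √(4π × 0.0190 × 21.0) = 2.239 m, so C_max = 0.808/(0.33 × 10.5 × 2.239) = 0.104 kg/m³.

0.104 kg/m³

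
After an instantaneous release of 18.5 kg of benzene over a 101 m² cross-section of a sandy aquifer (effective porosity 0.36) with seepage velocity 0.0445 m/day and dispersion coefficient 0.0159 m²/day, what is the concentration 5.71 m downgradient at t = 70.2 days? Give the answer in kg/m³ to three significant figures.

For an instantaneous plane source, C(x,t) = M/(n_e·A·√(4πDt)) · exp(−(x−vt)²/(4Dt)), with n_e·A the pore (flow) area.
Plume center vt = 0.0445 × 70.2 = 3.1239 m, so the well at 5.71 m is 2.5861 m downgradient of the peak.
√(4πDt) = 3.745 m, giving peak height M/(n_e·A·√(4πDt)) = 18.5/(0.36 × 101 × 3.745) = 0.1359 kg/m³.
(x−vt)²/(4Dt) = (2.5861)²/(4 × 0.0159 × 70.2) = 1.498; exp(−1.498) = 0.2236.
C = 0.1359 × 0.2236 = 0.0304 kg/m³.

0.0304 kg/m³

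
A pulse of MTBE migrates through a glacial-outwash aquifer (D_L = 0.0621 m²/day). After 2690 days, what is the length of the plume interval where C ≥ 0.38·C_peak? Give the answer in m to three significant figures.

The plume is Gaussian with σ = √(2Dt) = √(2 × 0.0621 × 2690) = 18.28 m.
C/C_peak = exp(−Δx²/(2σ²)) = 0.38 ⇒ Δx = σ·√(−2 ln 0.38) = 18.28 × 1.391 = 25.43 m.
Width = 2Δx = 50.9 m.

50.9 m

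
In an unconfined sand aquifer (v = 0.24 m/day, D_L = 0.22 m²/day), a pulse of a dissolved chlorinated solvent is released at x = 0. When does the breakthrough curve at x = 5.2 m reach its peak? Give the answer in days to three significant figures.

For the 1D instantaneous-source solution, setting ∂C/∂t = 0 at fixed x gives v²t² + 2Dt − x² = 0, so t = (√(D² + v²x²) − D)/v².
√(D² + v²x²) = √(0.22² + 0.24² × 5.2²) = 1.267; v² = 0.0576.
t = (1.267 − 0.22)/0.0576 = 18.2 days (vs. the pure-advection estimate x/v = 21.7 d).

18.2 days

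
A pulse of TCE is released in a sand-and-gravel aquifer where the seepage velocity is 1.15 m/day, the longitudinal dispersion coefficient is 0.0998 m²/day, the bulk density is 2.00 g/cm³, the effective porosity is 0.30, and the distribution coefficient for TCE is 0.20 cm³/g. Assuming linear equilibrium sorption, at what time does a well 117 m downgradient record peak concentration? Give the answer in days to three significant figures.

Retardation factor R = 1 + ρ_b·K_d/n = 1 + 2.00 × 0.20/0.30 = 2.333.
Sorption retards both mechanisms: v_R = v/R = 0.4929 m/day, D_R = D/R = 0.04278 m²/day.
Peak time from v_R²t² + 2D_R t − x² = 0: t = (√(D_R² + v_R²x²) − D_R)/v_R².
√(D_R² + v_R²x²) = √(0.04278² + 0.4929² × 117²) = 57.67; v_R² = 0.2430.
t = (57.67 − 0.04278)/0.2430 = 237 days.

237 days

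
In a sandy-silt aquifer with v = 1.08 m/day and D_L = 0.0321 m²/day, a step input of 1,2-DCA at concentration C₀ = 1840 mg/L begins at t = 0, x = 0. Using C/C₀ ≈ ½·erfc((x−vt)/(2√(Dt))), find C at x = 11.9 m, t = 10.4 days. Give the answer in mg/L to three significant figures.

381 mg/L

For a continuous step input, C/C₀ ≈ ½·erfc((x−vt)/(2√(Dt))).
vt = 1.08 × 10.4 = 11.232 m and 2√(Dt) = 2√(0.0321 × 10.4) = 1.156 m.
Argument (x−vt)/(2√(Dt)) = (11.9 − 11.232)/1.156 = 0.5779; ½·erfc(0.5779) = 0.2069.
C = 1840 × 0.2069 = 381 mg/L.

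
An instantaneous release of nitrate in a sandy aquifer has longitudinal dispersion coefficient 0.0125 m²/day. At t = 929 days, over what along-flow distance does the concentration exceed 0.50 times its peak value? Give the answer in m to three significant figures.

11.3 m

The plume is Gaussian with σ = √(2Dt) = √(2 × 0.0125 × 929) = 4.819 m.
C/C_peak = exp(−Δx²/(2σ²)) = 0.50 ⇒ Δx = σ·√(−2 ln 0.50) = 4.819 × 1.177 = 5.672 m.
Width = 2Δx = 11.3 m.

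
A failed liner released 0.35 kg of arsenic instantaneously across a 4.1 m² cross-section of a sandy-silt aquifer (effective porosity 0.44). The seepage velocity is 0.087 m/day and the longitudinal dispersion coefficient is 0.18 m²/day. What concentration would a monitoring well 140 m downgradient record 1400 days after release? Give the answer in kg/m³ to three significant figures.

For an instantaneous plane source, C(x,t) = M/(n_e·A·√(4πDt)) · exp(−(x−vt)²/(4Dt)), with n_e·A the pore (flow) area.
Plume center vt = 0.087 × 1400 = 121.8 m, so the well at 140 m is 18.2 m downgradient of the peak.
√(4πDt) = 56.27 m, giving peak height M/(n_e·A·√(4πDt)) = 0.35/(0.44 × 4.1 × 56.27) = 0.003448 kg/m³.
(x−vt)²/(4Dt) = (18.2)²/(4 × 0.18 × 1400) = 0.3286; exp(−0.3286) = 0.7199.
C = 0.003448 × 0.7199 = 0.00248 kg/m³.

0.00248 kg/m³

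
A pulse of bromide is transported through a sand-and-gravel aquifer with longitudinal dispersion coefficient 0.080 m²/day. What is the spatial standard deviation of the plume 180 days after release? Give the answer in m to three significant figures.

5.37 m

Dispersive spreading gives a Gaussian with σ² = 2Dt; advection only shifts the center.
σ = √(2 × 0.080 × 180) = 5.37 m.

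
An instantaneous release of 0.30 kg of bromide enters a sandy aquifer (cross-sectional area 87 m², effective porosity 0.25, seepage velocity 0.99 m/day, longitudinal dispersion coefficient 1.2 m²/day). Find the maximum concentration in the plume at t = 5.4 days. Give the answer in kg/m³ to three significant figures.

0.00153 kg/m³

The peak of an instantaneous 1D plume sits at x = vt; there the Gaussian factor is 1 and C_max = M/(n_e·A·√(4πDt)), where n_e·A is the pore area the mass is dissolved in.
√(4πDt) = √(4π × 1.2 × 5.4) = 9.024 m, so C_max = 0.30/(0.25 × 87 × 9.024) = 0.00153 kg/m³.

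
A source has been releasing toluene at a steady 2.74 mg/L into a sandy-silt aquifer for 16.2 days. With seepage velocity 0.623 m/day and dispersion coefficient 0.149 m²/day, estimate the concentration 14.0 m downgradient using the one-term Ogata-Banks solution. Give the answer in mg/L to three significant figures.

For a continuous step input, C/C₀ ≈ ½·erfc((x−vt)/(2√(Dt))).
vt = 0.623 × 16.2 = 10.0926 m and 2√(Dt) = 2√(0.149 × 16.2) = 3.107 m.
Argument (x−vt)/(2√(Dt)) = (14.0 − 10.0926)/3.107 = 1.258; ½·erfc(1.258) = 0.03761.
C = 2.74 × 0.03761 = 0.103 mg/L.

0.103 mg/L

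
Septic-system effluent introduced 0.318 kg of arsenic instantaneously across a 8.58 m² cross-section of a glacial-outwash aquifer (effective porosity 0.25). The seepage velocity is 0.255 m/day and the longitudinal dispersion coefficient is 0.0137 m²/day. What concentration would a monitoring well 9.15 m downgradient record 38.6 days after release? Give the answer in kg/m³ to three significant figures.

0.0458 kg/m³

For an instantaneous plane source, C(x,t) = M/(n_e·A·√(4πDt)) · exp(−(x−vt)²/(4Dt)), with n_e·A the pore (flow) area.
Plume center vt = 0.255 × 38.6 = 9.843 m, so the well at 9.15 m is 0.693 m upgradient of the peak.
√(4πDt) = 2.578 m, giving peak height M/(n_e·A·√(4πDt)) = 0.318/(0.25 × 8.58 × 2.578) = 0.05751 kg/m³.
(x−vt)²/(4Dt) = (-0.693)²/(4 × 0.0137 × 38.6) = 0.2270; exp(−0.2270) = 0.7969.
C = 0.05751 × 0.7969 = 0.0458 kg/m³.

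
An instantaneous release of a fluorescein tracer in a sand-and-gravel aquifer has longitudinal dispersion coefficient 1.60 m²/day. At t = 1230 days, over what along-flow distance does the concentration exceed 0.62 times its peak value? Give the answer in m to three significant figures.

The plume is Gaussian with σ = √(2Dt) = √(2 × 1.60 × 1230) = 62.74 m.
C/C_peak = exp(−Δx²/(2σ²)) = 0.62 ⇒ Δx = σ·√(−2 ln 0.62) = 62.74 × 0.9778 = 61.35 m.
Width = 2Δx = 123 m.

123 m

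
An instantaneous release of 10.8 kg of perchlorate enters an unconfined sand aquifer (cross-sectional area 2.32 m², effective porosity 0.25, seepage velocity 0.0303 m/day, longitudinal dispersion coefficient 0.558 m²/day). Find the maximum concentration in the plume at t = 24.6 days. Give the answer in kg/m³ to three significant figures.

The peak of an instantaneous 1D plume sits at x = vt; there the Gaussian factor is 1 and C_max = M/(n_e·A·√(4πDt)), where n_e·A is the pore area the mass is dissolved in.
√(4πDt) = √(4π × 0.558 × 24.6) = 13.13 m, so C_max = 10.8/(0.25 × 2.32 × 13.13) = 1.42 kg/m³.

1.42 kg/m³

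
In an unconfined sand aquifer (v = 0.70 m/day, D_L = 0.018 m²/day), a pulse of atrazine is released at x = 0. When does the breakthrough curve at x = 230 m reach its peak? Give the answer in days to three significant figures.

329 days

For the 1D instantaneous-source solution, setting ∂C/∂t = 0 at fixed x gives v²t² + 2Dt − x² = 0, so t = (√(D² + v²x²) − D)/v².
√(D² + v²x²) = √(0.018² + 0.70² × 230²) = 161.0; v² = 0.49.
t = (161.0 − 0.018)/0.49 = 329 days (vs. the pure-advection estimate x/v = 329 d).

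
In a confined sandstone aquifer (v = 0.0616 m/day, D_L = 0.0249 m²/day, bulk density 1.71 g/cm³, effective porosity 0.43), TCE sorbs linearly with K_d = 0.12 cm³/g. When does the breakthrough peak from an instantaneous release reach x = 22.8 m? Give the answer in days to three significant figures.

537 days

Retardation factor R = 1 + ρ_b·K_d/n = 1 + 1.71 × 0.12/0.43 = 1.477.
Sorption retards both mechanisms: v_R = v/R = 0.04171 m/day, D_R = D/R = 0.01686 m²/day.
Peak time from v_R²t² + 2D_R t − x² = 0: t = (√(D_R² + v_R²x²) − D_R)/v_R².
√(D_R² + v_R²x²) = √(0.01686² + 0.04171² × 22.8²) = 0.9511; v_R² = 0.001740.
t = (0.9511 − 0.01686)/0.001740 = 537 days.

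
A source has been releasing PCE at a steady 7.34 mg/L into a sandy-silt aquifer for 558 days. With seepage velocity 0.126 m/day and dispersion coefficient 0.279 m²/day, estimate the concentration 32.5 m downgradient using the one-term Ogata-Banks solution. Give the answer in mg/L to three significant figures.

For a continuous step input, C/C₀ ≈ ½·erfc((x−vt)/(2√(Dt))).
vt = 0.126 × 558 = 70.308 m and 2√(Dt) = 2√(0.279 × 558) = 24.95 m.
Argument (x−vt)/(2√(Dt)) = (32.5 − 70.308)/24.95 = -1.515; ½·erfc(-1.515) = 0.9839.
C = 7.34 × 0.9839 = 7.22 mg/L.

7.22 mg/L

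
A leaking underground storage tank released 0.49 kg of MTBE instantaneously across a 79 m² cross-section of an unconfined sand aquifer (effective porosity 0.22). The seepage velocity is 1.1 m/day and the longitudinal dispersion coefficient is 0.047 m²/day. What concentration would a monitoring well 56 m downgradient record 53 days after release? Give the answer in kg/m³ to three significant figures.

For an instantaneous plane source, C(x,t) = M/(n_e·A·√(4πDt)) · exp(−(x−vt)²/(4Dt)), with n_e·A the pore (flow) area.
Plume center vt = 1.1 × 53 = 58.3 m, so the well at 56 m is 2.3 m upgradient of the peak.
√(4πDt) = 5.595 m, giving peak height M/(n_e·A·√(4πDt)) = 0.49/(0.22 × 79 × 5.595) = 0.005039 kg/m³.
(x−vt)²/(4Dt) = (-2.3)²/(4 × 0.047 × 53) = 0.5309; exp(−0.5309) = 0.5881.
C = 0.005039 × 0.5881 = 0.00296 kg/m³.

0.00296 kg/m³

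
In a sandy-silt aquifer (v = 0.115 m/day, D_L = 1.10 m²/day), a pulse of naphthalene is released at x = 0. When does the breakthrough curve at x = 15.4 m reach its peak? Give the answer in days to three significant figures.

For the 1D instantaneous-source solution, setting ∂C/∂t = 0 at fixed x gives v²t² + 2Dt − x² = 0, so t = (√(D² + v²x²) − D)/v².
√(D² + v²x²) = √(1.10² + 0.115² × 15.4²) = 2.085; v² = 0.013225.
t = (2.085 − 1.10)/0.013225 = 74.5 days (vs. the pure-advection estimate x/v = 134 d).

74.5 days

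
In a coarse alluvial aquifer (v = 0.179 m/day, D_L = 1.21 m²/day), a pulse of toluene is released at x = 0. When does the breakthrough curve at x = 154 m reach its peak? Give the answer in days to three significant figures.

For the 1D instantaneous-source solution, setting ∂C/∂t = 0 at fixed x gives v²t² + 2Dt − x² = 0, so t = (√(D² + v²x²) − D)/v².
√(D² + v²x²) = √(1.21² + 0.179² × 154²) = 27.59; v² = 0.032041.
t = (27.59 − 1.21)/0.032041 = 823 days (vs. the pure-advection estimate x/v = 860 d).

823 days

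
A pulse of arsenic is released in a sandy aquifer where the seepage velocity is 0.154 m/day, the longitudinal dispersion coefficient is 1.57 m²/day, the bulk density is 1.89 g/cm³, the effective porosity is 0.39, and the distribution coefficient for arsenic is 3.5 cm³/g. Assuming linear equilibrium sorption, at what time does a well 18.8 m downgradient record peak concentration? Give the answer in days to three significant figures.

1310 days

Retardation factor R = 1 + ρ_b·K_d/n = 1 + 1.89 × 3.5/0.39 = 17.96.
Sorption retards both mechanisms: v_R = v/R = 0.008575 m/day, D_R = D/R = 0.08742 m²/day.
Peak time from v_R²t² + 2D_R t − x² = 0: t = (√(D_R² + v_R²x²) − D_R)/v_R².
√(D_R² + v_R²x²) = √(0.08742² + 0.008575² × 18.8²) = 0.1834; v_R² = 7.353e-05.
t = (0.1834 − 0.08742)/7.353e-05 = 1310 days.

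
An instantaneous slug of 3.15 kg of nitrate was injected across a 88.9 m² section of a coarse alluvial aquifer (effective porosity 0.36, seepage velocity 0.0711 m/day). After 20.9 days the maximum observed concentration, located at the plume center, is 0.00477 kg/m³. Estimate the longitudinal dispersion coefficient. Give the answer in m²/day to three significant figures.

1.62 m²/day

At the plume center C_max = M/(n_e·A·√(4πDt)), so D = M²/(4πt·(n_e·A·C_max)²).
n_e·A·C_max = 0.36 × 88.9 × 0.00477 = 0.1527 kg/m.
D = 3.15²/(4π × 20.9 × 0.1527²) = 1.62 m²/day.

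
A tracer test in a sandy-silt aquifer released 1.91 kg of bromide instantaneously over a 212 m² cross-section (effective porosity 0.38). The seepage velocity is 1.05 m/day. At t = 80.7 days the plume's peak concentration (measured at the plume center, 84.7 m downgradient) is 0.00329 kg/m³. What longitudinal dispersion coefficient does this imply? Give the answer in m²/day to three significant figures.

At the plume center C_max = M/(n_e·A·√(4πDt)), so D = M²/(4πt·(n_e·A·C_max)²).
n_e·A·C_max = 0.38 × 212 × 0.00329 = 0.2650 kg/m.
D = 1.91²/(4π × 80.7 × 0.2650²) = 0.0512 m²/day.

0.0512 m²/day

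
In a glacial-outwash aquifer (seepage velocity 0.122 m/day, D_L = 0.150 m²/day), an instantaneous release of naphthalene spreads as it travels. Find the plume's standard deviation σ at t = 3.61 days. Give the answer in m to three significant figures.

Dispersive spreading gives a Gaussian with σ² = 2Dt; advection only shifts the center.
σ = √(2 × 0.150 × 3.61) = 1.04 m.

1.04 m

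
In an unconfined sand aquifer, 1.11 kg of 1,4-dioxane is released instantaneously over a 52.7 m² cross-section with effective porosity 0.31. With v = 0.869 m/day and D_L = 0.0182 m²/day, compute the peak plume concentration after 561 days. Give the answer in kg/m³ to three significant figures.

The peak of an instantaneous 1D plume sits at x = vt; there the Gaussian factor is 1 and C_max = M/(n_e·A·√(4πDt)), where n_e·A is the pore area the mass is dissolved in.
√(4πDt) = √(4π × 0.0182 × 561) = 11.33 m, so C_max = 1.11/(0.31 × 52.7 × 11.33) = 0.00600 kg/m³.

0.00600 kg/m³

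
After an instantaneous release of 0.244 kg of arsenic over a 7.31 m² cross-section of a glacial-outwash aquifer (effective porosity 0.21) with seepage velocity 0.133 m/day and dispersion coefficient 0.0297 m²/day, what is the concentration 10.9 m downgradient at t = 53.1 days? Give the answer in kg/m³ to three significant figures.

0.00346 kg/m³

For an instantaneous plane source, C(x,t) = M/(n_e·A·√(4πDt)) · exp(−(x−vt)²/(4Dt)), with n_e·A the pore (flow) area.
Plume center vt = 0.133 × 53.1 = 7.0623 m, so the well at 10.9 m is 3.8377 m downgradient of the peak.
√(4πDt) = 4.452 m, giving peak height M/(n_e·A·√(4πDt)) = 0.244/(0.21 × 7.31 × 4.452) = 0.03570 kg/m³.
(x−vt)²/(4Dt) = (3.8377)²/(4 × 0.0297 × 53.1) = 2.335; exp(−2.335) = 0.09681.
C = 0.03570 × 0.09681 = 0.00346 kg/m³.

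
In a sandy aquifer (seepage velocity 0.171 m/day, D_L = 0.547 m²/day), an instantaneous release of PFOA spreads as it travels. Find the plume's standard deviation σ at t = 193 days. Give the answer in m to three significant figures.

Dispersive spreading gives a Gaussian with σ² = 2Dt; advection only shifts the center.
σ = √(2 × 0.547 × 193) = 14.5 m.

14.5 m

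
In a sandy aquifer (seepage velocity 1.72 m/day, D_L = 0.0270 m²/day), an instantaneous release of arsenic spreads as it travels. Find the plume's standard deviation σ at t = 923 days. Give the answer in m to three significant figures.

7.06 m

Dispersive spreading gives a Gaussian with σ² = 2Dt; advection only shifts the center.
σ = √(2 × 0.0270 × 923) = 7.06 m.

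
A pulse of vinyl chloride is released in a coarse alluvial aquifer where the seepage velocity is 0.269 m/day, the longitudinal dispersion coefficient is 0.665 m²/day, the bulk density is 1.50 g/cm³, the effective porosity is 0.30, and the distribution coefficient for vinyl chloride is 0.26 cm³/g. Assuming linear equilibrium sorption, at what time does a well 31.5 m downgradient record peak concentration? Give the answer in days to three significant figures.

249 days

Retardation factor R = 1 + ρ_b·K_d/n = 1 + 1.50 × 0.26/0.30 = 2.300.
Sorption retards both mechanisms: v_R = v/R = 0.1170 m/day, D_R = D/R = 0.2891 m²/day.
Peak time from v_R²t² + 2D_R t − x² = 0: t = (√(D_R² + v_R²x²) − D_R)/v_R².
√(D_R² + v_R²x²) = √(0.2891² + 0.1170² × 31.5²) = 3.697; v_R² = 0.01369.
t = (3.697 − 0.2891)/0.01369 = 249 days.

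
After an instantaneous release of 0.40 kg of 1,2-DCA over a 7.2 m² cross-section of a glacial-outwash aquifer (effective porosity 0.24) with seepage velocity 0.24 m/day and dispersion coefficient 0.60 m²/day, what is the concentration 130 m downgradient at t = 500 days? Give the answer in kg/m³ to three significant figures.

For an instantaneous plane source, C(x,t) = M/(n_e·A·√(4πDt)) · exp(−(x−vt)²/(4Dt)), with n_e·A the pore (flow) area.
Plume center vt = 0.24 × 500 = 120 m, so the well at 130 m is 10 m downgradient of the peak.
√(4πDt) = 61.40 m, giving peak height M/(n_e·A·√(4πDt)) = 0.40/(0.24 × 7.2 × 61.40) = 0.003770 kg/m³.
(x−vt)²/(4Dt) = (10)²/(4 × 0.60 × 500) = 0.08333; exp(−0.08333) = 0.9200.
C = 0.003770 × 0.9200 = 0.00347 kg/m³.

0.00347 kg/m³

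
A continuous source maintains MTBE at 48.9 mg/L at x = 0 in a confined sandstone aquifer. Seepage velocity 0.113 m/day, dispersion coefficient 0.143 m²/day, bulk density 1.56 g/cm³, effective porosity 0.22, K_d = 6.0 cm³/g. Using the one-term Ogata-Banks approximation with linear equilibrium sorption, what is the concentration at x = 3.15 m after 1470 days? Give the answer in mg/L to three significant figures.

Retardation factor R = 1 + ρ_b·K_d/n = 1 + 1.56 × 6.0/0.22 = 43.55.
Sorption retards both mechanisms: v_R = v/R = 0.002595 m/day, D_R = D/R = 0.003284 m²/day.
v_R·t = 0.002595 × 1470 = 3.81465 m; 2√(D_R t) = 4.394 m; argument = (3.15 − 3.81465)/4.394 = -0.1513.
C = C₀ × ½·erfc(-0.1513) = 48.9 × 0.5847 = 28.6 mg/L.

28.6 mg/L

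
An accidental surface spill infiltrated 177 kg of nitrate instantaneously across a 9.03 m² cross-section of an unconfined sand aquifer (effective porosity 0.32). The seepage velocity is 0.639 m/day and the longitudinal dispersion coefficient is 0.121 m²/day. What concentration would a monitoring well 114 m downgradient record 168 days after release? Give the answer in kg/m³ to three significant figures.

For an instantaneous plane source, C(x,t) = M/(n_e·A·√(4πDt)) · exp(−(x−vt)²/(4Dt)), with n_e·A the pore (flow) area.
Plume center vt = 0.639 × 168 = 107.352 m, so the well at 114 m is 6.648 m downgradient of the peak.
√(4πDt) = 15.98 m, giving peak height M/(n_e·A·√(4πDt)) = 177/(0.32 × 9.03 × 15.98) = 3.833 kg/m³.
(x−vt)²/(4Dt) = (6.648)²/(4 × 0.121 × 168) = 0.5435; exp(−0.5435) = 0.5807.
C = 3.833 × 0.5807 = 2.23 kg/m³.

2.23 kg/m³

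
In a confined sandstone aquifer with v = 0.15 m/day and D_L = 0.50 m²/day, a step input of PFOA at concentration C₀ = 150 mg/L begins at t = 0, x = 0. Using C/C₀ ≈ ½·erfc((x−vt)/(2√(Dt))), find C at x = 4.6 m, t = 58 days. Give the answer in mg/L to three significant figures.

106 mg/L

For a continuous step input, C/C₀ ≈ ½·erfc((x−vt)/(2√(Dt))).
vt = 0.15 × 58 = 8.7 m and 2√(Dt) = 2√(0.50 × 58) = 10.77 m.
Argument (x−vt)/(2√(Dt)) = (4.6 − 8.7)/10.77 = -0.3807; ½·erfc(-0.3807) = 0.7048.
C = 150 × 0.7048 = 106 mg/L.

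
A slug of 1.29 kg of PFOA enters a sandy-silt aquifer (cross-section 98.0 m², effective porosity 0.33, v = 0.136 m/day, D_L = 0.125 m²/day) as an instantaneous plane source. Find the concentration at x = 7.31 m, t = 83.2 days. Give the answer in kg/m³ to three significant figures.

For an instantaneous plane source, C(x,t) = M/(n_e·A·√(4πDt)) · exp(−(x−vt)²/(4Dt)), with n_e·A the pore (flow) area.
Plume center vt = 0.136 × 83.2 = 11.3152 m, so the well at 7.31 m is 4.0052 m upgradient of the peak.
√(4πDt) = 11.43 m, giving peak height M/(n_e·A·√(4πDt)) = 1.29/(0.33 × 98.0 × 11.43) = 0.003490 kg/m³.
(x−vt)²/(4Dt) = (-4.0052)²/(4 × 0.125 × 83.2) = 0.3856; exp(−0.3856) = 0.6800.
C = 0.003490 × 0.6800 = 0.00237 kg/m³.

0.00237 kg/m³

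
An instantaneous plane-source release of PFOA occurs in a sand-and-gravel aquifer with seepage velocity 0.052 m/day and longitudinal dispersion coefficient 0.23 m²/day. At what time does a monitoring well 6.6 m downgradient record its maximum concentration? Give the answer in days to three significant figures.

For the 1D instantaneous-source solution, setting ∂C/∂t = 0 at fixed x gives v²t² + 2Dt − x² = 0, so t = (√(D² + v²x²) − D)/v².
√(D² + v²x²) = √(0.23² + 0.052² × 6.6²) = 0.4131; v² = 0.002704.
t = (0.4131 − 0.23)/0.002704 = 67.7 days (vs. the pure-advection estimate x/v = 127 d).

67.7 days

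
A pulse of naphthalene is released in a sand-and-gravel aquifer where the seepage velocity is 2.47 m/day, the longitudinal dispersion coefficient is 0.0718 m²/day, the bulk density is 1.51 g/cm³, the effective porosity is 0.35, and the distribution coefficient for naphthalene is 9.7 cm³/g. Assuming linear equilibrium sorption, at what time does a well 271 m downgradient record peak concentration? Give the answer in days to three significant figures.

4700 days

Retardation factor R = 1 + ρ_b·K_d/n = 1 + 1.51 × 9.7/0.35 = 42.85.
Sorption retards both mechanisms: v_R = v/R = 0.05764 m/day, D_R = D/R = 0.001676 m²/day.
Peak time from v_R²t² + 2D_R t − x² = 0: t = (√(D_R² + v_R²x²) − D_R)/v_R².
√(D_R² + v_R²x²) = √(0.001676² + 0.05764² × 271²) = 15.62; v_R² = 0.003322.
t = (15.62 − 0.001676)/0.003322 = 4700 days.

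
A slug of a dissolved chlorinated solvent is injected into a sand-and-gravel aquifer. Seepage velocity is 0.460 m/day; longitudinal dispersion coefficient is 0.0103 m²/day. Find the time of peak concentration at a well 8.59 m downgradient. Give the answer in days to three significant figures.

18.6 days

For the 1D instantaneous-source solution, setting ∂C/∂t = 0 at fixed x gives v²t² + 2Dt − x² = 0, so t = (√(D² + v²x²) − D)/v².
√(D² + v²x²) = √(0.0103² + 0.460² × 8.59²) = 3.951; v² = 0.2116.
t = (3.951 − 0.0103)/0.2116 = 18.6 days (vs. the pure-advection estimate x/v = 18.7 d).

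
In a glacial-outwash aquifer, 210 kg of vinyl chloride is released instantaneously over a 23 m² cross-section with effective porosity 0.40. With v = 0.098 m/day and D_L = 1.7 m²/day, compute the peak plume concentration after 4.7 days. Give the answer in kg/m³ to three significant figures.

2.28 kg/m³

The peak of an instantaneous 1D plume sits at x = vt; there the Gaussian factor is 1 and C_max = M/(n_e·A·√(4πDt)), where n_e·A is the pore area the mass is dissolved in.
√(4πDt) = √(4π × 1.7 × 4.7) = 10.02 m, so C_max = 210/(0.40 × 23 × 10.02) = 2.28 kg/m³.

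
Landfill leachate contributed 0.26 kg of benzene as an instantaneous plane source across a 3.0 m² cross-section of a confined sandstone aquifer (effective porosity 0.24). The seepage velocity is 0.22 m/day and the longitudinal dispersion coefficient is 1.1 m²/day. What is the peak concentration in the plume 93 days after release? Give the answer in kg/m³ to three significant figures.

The peak of an instantaneous 1D plume sits at x = vt; there the Gaussian factor is 1 and C_max = M/(n_e·A·√(4πDt)), where n_e·A is the pore area the mass is dissolved in.
√(4πDt) = √(4π × 1.1 × 93) = 35.85 m, so C_max = 0.26/(0.24 × 3.0 × 35.85) = 0.0101 kg/m³.

0.0101 kg/m³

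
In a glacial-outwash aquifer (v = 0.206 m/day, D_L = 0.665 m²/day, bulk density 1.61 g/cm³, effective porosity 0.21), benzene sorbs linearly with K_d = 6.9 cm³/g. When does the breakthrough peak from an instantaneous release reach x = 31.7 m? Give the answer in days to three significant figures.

Retardation factor R = 1 + ρ_b·K_d/n = 1 + 1.61 × 6.9/0.21 = 53.90.
Sorption retards both mechanisms: v_R = v/R = 0.003822 m/day, D_R = D/R = 0.01234 m²/day.
Peak time from v_R²t² + 2D_R t − x² = 0: t = (√(D_R² + v_R²x²) − D_R)/v_R².
√(D_R² + v_R²x²) = √(0.01234² + 0.003822² × 31.7²) = 0.1218; v_R² = 1.461e-05.
t = (0.1218 − 0.01234)/1.461e-05 = 7490 days.

7490 days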